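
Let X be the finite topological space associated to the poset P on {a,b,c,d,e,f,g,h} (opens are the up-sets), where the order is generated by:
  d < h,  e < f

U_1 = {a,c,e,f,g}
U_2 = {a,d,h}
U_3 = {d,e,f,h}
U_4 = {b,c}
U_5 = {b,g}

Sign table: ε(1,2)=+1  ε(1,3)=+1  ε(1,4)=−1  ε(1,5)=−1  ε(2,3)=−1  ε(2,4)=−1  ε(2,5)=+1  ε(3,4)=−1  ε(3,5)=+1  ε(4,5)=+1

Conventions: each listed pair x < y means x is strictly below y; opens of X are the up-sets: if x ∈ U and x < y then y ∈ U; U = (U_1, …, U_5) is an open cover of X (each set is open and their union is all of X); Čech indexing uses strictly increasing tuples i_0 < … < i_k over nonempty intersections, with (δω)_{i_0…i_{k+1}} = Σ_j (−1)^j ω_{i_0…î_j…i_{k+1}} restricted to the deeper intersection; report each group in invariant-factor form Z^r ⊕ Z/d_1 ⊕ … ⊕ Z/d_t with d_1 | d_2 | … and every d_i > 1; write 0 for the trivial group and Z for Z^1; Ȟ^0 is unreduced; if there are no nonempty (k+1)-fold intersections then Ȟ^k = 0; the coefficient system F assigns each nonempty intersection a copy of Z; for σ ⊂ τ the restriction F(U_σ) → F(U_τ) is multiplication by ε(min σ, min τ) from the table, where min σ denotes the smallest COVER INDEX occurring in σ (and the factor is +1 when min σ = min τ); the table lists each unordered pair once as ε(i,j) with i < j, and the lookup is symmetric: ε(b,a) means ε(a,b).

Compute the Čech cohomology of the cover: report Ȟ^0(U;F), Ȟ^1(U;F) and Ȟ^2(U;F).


Ȟ^0(U;F) ≅ 0, Ȟ^1(U;F) ≅ Z ⊕ Z/2 and Ȟ^2(U;F) ≅ 0

nonempty overlaps:
  U12={a} U13={e,f} U14={c} U15={g} U23={d,h} U45={b}
C dims 5,6; δ0: rk 5, SNF 1^4·2
degree 0: 5−5−0 = 0 → Ȟ^0 ≅ 0
degree 1: 6−0−5 = 1 plus torsion [2] → Ȟ^1 ≅ Z ⊕ Z/2
degree 2: 0−0−0 = 0 → Ȟ^2 ≅ 0


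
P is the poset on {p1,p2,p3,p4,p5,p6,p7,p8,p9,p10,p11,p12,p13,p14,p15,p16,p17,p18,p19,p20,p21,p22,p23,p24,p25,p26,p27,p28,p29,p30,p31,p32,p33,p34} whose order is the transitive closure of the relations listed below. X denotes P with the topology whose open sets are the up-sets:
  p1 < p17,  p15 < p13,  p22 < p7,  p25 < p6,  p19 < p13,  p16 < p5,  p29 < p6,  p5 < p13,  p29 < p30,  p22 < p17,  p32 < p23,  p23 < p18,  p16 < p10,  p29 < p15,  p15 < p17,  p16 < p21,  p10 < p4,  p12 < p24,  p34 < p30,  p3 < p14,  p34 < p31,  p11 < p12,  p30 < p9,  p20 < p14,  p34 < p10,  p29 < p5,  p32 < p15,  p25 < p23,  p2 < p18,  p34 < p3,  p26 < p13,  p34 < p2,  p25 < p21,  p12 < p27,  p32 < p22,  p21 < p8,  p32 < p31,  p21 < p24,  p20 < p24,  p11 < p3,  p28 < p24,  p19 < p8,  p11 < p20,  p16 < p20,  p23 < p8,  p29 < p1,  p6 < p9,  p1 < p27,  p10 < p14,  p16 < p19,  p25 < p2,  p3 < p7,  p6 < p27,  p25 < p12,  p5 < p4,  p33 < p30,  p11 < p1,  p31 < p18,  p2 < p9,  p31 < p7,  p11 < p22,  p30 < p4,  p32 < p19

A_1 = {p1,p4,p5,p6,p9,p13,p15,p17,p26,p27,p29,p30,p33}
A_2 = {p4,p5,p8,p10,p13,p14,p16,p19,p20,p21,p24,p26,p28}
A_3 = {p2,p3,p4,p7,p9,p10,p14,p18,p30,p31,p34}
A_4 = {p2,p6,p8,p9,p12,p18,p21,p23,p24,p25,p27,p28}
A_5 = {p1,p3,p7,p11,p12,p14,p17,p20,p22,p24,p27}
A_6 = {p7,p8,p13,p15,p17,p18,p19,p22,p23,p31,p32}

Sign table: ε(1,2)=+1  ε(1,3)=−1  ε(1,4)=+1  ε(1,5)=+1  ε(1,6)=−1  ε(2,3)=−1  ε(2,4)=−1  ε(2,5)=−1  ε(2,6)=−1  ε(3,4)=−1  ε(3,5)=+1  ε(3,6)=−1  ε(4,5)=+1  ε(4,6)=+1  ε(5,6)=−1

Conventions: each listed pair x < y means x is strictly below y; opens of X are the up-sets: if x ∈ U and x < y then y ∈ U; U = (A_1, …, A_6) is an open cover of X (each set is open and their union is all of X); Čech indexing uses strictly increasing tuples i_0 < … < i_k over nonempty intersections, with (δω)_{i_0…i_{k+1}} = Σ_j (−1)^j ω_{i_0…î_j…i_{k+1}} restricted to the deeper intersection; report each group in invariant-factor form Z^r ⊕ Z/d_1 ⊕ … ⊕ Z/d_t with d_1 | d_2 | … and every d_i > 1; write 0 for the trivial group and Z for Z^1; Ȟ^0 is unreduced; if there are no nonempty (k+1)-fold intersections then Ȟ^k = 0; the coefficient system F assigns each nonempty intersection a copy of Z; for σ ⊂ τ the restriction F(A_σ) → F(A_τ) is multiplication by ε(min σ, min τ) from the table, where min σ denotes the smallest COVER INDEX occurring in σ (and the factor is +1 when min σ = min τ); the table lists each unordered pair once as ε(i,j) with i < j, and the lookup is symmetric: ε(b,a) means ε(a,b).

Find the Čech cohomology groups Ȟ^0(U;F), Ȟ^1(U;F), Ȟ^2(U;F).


nerve of the cover:
  A12={p4,p5,p13,p26} A13={p4,p9,p30} A14={p6,p9,p27} A15={p1,p17,p27} A16={p13,p15,p17} A23={p4,p10,p14} A24={p8,p21,p24,p28} A25={p14,p20,p24} A26={p8,p13,p19} A34={p2,p9,p18} A35={p3,p7,p14} A36={p7,p18,p31} A45={p12,p24,p27} A46={p8,p18,p23} A56={p7,p17,p22}
  A123={p4} A126={p13} A134={p9} A145={p27} A156={p17} A235={p14} A245={p24} A246={p8} A346={p18} A356={p7}
C dims 6,15,10; δ0: rk 6, SNF 1^5·2; δ1: rk 9, SNF 1^9
Ȟ^0 = (6 − 6) − 0 = 0, so Ȟ^0 ≅ 0
Ȟ^1 = (15 − 9) − 6 = 0 plus torsion [2], so Ȟ^1 ≅ Z/2
Ȟ^2 = (10 − 0) − 9 = 1, so Ȟ^2 ≅ Z

Ȟ^0 ≅ 0,  Ȟ^1 ≅ Z/2,  Ȟ^2 ≅ Z


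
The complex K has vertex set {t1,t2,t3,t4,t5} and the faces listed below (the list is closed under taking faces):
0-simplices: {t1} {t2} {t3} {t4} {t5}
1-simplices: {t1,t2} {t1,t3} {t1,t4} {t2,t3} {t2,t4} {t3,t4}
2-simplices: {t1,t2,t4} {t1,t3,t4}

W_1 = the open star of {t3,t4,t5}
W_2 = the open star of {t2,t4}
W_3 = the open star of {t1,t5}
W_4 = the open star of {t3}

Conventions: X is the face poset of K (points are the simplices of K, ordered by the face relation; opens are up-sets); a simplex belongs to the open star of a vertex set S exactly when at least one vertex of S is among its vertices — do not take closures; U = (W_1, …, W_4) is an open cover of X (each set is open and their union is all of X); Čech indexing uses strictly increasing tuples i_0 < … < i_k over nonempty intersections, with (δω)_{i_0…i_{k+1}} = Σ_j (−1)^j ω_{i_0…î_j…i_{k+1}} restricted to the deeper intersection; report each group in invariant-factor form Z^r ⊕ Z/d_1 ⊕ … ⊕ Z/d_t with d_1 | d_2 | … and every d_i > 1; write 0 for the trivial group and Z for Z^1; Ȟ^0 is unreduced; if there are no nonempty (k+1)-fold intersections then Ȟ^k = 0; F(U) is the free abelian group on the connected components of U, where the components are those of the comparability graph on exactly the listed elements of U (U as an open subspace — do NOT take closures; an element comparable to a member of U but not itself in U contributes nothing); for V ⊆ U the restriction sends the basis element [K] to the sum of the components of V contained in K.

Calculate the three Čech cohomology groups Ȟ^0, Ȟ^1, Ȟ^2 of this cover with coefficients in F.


nerve of the cover:
  W1={{t3},{t4},{t5},{t1,t3},{t1,t4},{t2,t3},{t2,t4},{t3,t4},{t1,t2,t4},{t1,t3,t4}} W2={{t2},{t4},{t1,t2},{t1,t4},{t2,t3},{t2,t4},{t3,t4},{t1,t2,t4},{t1,t3,t4}} W3={{t1},{t5},{t1,t2},{t1,t3},{t1,t4},{t1,t2,t4},{t1,t3,t4}} W4={{t3},{t1,t3},{t2,t3},{t3,t4},{t1,t3,t4}}
  W12={{t4},{t1,t4},{t2,t3},{t2,t4},{t3,t4},{t1,t2,t4},{t1,t3,t4}} W13={{t5},{t1,t3},{t1,t4},{t1,t2,t4},{t1,t3,t4}} W14={{t3},{t1,t3},{t2,t3},{t3,t4},{t1,t3,t4}} W23={{t1,t2},{t1,t4},{t1,t2,t4},{t1,t3,t4}} W24={{t2,t3},{t3,t4},{t1,t3,t4}} W34={{t1,t3},{t1,t3,t4}}
  W123={{t1,t4},{t1,t2,t4},{t1,t3,t4}} W124={{t2,t3},{t3,t4},{t1,t3,t4}} W134={{t1,t3},{t1,t3,t4}} W234={{t1,t3,t4}}
  W1234={{t1,t3,t4}}
components per intersection:
  W1: {{t3},{t4},{t1,t3},{t1,t4},{t2,t3},{t2,t4},{t3,t4},{t1,t2,t4},{t1,t3,t4}} {{t5}}
  W2: {{t2},{t4},{t1,t2},{t1,t4},{t2,t3},{t2,t4},{t3,t4},{t1,t2,t4},{t1,t3,t4}}
  W3: {{t1},{t1,t2},{t1,t3},{t1,t4},{t1,t2,t4},{t1,t3,t4}} {{t5}}
  W4: {{t3},{t1,t3},{t2,t3},{t3,t4},{t1,t3,t4}}
  W12: {{t4},{t1,t4},{t2,t4},{t3,t4},{t1,t2,t4},{t1,t3,t4}} {{t2,t3}}
  W13: {{t5}} {{t1,t3},{t1,t4},{t1,t2,t4},{t1,t3,t4}}
  W14: {{t3},{t1,t3},{t2,t3},{t3,t4},{t1,t3,t4}}
  W23: {{t1,t2},{t1,t4},{t1,t2,t4},{t1,t3,t4}}
  W24: {{t2,t3}} {{t3,t4},{t1,t3,t4}}
  W34: {{t1,t3},{t1,t3,t4}}
  W123: {{t1,t4},{t1,t2,t4},{t1,t3,t4}}
  W124: {{t2,t3}} {{t3,t4},{t1,t3,t4}}
  W134: {{t1,t3},{t1,t3,t4}}
  W234: {{t1,t3,t4}}
  W1234: {{t1,t3,t4}}
C dims 6,9,5,1; δ0: rk 4, SNF 1^4; δ1: rk 4, SNF 1^4; δ2: rk 1, SNF 1^1
Ȟ^0 = (6 − 4) − 0 = 2, so Ȟ^0 ≅ Z^2
Ȟ^1 = (9 − 4) − 4 = 1, so Ȟ^1 ≅ Z
Ȟ^2 = (5 − 1) − 4 = 0, so Ȟ^2 ≅ 0

Ȟ^0 ≅ Z^2; Ȟ^1 ≅ Z; Ȟ^2 ≅ 0


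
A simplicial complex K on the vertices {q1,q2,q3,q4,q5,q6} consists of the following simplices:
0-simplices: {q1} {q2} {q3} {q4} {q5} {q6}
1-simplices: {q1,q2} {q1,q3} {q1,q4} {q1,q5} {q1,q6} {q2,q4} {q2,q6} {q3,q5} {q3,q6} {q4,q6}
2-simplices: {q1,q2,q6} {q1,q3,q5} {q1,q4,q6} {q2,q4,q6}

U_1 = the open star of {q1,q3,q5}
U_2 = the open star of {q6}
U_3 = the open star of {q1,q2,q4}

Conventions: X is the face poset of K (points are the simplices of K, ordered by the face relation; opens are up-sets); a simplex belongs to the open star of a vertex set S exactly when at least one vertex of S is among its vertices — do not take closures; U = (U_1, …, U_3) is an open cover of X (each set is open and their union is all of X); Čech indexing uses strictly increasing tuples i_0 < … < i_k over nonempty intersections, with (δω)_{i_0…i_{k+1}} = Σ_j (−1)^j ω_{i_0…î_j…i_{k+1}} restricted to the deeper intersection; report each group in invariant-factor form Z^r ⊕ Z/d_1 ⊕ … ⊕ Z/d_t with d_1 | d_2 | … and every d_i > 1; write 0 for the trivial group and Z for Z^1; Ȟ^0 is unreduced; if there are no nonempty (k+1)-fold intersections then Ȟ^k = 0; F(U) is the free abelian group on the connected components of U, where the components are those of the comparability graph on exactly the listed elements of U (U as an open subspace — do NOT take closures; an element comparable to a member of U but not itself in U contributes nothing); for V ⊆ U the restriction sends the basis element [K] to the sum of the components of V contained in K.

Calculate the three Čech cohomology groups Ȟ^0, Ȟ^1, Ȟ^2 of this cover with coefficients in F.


intersection data:
  U1={{q1},{q3},{q5},{q1,q2},{q1,q3},{q1,q4},{q1,q5},{q1,q6},{q3,q5},{q3,q6},{q1,q2,q6},{q1,q3,q5},{q1,q4,q6}} U2={{q6},{q1,q6},{q2,q6},{q3,q6},{q4,q6},{q1,q2,q6},{q1,q4,q6},{q2,q4,q6}} U3={{q1},{q2},{q4},{q1,q2},{q1,q3},{q1,q4},{q1,q5},{q1,q6},{q2,q4},{q2,q6},{q4,q6},{q1,q2,q6},{q1,q3,q5},{q1,q4,q6},{q2,q4,q6}}
  U12={{q1,q6},{q3,q6},{q1,q2,q6},{q1,q4,q6}} U13={{q1},{q1,q2},{q1,q3},{q1,q4},{q1,q5},{q1,q6},{q1,q2,q6},{q1,q3,q5},{q1,q4,q6}} U23={{q1,q6},{q2,q6},{q4,q6},{q1,q2,q6},{q1,q4,q6},{q2,q4,q6}}
  U123={{q1,q6},{q1,q2,q6},{q1,q4,q6}}
components per intersection:
  U1: {{q1},{q3},{q5},{q1,q2},{q1,q3},{q1,q4},{q1,q5},{q1,q6},{q3,q5},{q3,q6},{q1,q2,q6},{q1,q3,q5},{q1,q4,q6}}
  U2: {{q6},{q1,q6},{q2,q6},{q3,q6},{q4,q6},{q1,q2,q6},{q1,q4,q6},{q2,q4,q6}}
  U3: {{q1},{q2},{q4},{q1,q2},{q1,q3},{q1,q4},{q1,q5},{q1,q6},{q2,q4},{q2,q6},{q4,q6},{q1,q2,q6},{q1,q3,q5},{q1,q4,q6},{q2,q4,q6}}
  U12: {{q1,q6},{q1,q2,q6},{q1,q4,q6}} {{q3,q6}}
  U13: {{q1},{q1,q2},{q1,q3},{q1,q4},{q1,q5},{q1,q6},{q1,q2,q6},{q1,q3,q5},{q1,q4,q6}}
  U23: {{q1,q6},{q2,q6},{q4,q6},{q1,q2,q6},{q1,q4,q6},{q2,q4,q6}}
  U123: {{q1,q6},{q1,q2,q6},{q1,q4,q6}}
C dims 3,4,1; δ0: rk 2, SNF 1^2; δ1: rk 1, SNF 1^1
Ȟ^0 = (3 − 2) − 0 = 1, so Ȟ^0 ≅ Z
Ȟ^1 = (4 − 1) − 2 = 1, so Ȟ^1 ≅ Z
Ȟ^2 = (1 − 0) − 1 = 0, so Ȟ^2 ≅ 0

Ȟ^0 ≅ Z, Ȟ^1 ≅ Z and Ȟ^2 ≅ 0


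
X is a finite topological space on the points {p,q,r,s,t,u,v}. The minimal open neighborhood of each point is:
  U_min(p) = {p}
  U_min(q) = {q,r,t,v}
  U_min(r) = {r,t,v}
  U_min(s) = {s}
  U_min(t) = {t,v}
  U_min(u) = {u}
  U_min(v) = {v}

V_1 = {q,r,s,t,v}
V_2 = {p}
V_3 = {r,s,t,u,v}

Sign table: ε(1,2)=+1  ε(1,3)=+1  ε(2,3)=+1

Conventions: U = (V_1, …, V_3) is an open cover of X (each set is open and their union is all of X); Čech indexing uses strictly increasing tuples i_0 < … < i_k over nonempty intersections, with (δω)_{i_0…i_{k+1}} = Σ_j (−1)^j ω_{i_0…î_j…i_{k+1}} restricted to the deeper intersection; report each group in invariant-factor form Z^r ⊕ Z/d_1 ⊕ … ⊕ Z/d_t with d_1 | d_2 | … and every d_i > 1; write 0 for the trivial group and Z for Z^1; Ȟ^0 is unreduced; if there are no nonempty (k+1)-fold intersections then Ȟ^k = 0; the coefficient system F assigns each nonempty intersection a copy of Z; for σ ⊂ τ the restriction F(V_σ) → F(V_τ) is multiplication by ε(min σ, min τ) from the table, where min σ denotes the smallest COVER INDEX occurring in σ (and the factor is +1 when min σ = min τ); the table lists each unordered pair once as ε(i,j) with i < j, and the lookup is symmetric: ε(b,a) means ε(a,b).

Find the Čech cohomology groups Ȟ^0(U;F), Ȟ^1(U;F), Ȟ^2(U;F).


Ȟ^0(U;F) ≅ Z^2,  Ȟ^1(U;F) ≅ 0,  Ȟ^2(U;F) ≅ 0

nerve simplices:
  V13={r,s,t,v}
C dims 3,1; δ0: rk 1, SNF 1^1
degree 0: 3−1−0 = 2 → Ȟ^0 ≅ Z^2
degree 1: 1−0−1 = 0 → Ȟ^1 ≅ 0
degree 2: 0−0−0 = 0 → Ȟ^2 ≅ 0


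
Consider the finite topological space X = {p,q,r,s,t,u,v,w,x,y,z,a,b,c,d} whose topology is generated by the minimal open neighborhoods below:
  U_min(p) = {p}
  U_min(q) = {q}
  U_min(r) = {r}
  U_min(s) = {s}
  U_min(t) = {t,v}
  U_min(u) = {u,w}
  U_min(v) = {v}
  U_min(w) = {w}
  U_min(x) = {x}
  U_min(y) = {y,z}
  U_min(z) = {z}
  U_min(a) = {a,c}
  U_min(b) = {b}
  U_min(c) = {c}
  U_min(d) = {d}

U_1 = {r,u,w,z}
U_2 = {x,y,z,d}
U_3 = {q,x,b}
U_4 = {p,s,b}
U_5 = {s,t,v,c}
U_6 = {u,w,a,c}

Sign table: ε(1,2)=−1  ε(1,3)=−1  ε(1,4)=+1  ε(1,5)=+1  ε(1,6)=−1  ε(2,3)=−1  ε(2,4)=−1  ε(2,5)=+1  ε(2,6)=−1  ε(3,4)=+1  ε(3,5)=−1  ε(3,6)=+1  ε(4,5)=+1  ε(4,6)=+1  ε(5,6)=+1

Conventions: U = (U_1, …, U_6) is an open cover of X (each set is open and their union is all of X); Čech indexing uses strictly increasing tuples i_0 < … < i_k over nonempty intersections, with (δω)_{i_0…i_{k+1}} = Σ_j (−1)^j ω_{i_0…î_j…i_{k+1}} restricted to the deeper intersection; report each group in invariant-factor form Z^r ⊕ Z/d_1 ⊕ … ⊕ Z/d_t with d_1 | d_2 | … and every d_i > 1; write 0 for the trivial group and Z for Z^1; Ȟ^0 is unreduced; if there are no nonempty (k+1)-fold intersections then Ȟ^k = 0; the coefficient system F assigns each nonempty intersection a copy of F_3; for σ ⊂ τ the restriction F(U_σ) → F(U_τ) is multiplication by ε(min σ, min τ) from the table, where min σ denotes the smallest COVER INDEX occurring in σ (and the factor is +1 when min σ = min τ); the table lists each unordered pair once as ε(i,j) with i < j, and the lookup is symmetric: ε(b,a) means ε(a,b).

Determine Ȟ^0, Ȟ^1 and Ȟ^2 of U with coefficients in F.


Ȟ^0 = 0,  Ȟ^1 = 0,  Ȟ^2 = 0

nonempty overlaps:
  U12={z} U16={u,w} U23={x} U34={b} U45={s} U56={c}
C dims 6,6; δ0: rk_F3 6
degree 0: 6−6−0 = 0 → Ȟ^0 ≅ 0
degree 1: 6−0−6 = 0 → Ȟ^1 ≅ 0
degree 2: 0−0−0 = 0 → Ȟ^2 ≅ 0


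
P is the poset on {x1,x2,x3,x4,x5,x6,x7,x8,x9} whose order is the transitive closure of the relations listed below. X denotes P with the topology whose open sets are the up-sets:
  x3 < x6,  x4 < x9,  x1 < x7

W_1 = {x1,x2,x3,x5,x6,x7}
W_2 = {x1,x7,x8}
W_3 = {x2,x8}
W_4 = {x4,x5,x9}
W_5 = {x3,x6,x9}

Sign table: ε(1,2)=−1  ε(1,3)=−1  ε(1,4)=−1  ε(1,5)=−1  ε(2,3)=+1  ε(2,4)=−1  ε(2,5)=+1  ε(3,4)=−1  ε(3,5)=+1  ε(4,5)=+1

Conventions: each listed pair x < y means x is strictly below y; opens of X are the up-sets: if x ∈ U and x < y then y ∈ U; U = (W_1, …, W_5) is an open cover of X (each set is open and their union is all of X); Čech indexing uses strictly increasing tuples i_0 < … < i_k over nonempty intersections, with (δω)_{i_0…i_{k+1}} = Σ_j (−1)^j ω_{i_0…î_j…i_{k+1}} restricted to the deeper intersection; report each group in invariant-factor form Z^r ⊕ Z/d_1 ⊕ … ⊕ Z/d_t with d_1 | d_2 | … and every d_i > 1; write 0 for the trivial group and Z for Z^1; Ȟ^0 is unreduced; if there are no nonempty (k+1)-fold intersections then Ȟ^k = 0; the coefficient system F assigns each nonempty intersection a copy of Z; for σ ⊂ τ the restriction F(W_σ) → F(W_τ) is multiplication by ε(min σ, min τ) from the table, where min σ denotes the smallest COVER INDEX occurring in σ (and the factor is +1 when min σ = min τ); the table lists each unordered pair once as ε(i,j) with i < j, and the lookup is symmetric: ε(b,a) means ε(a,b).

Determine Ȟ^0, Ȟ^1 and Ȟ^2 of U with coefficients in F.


nonempty overlaps:
  W12={x1,x7} W13={x2} W14={x5} W15={x3,x6} W23={x8} W45={x9}
C dims 5,6; δ0: rk 4, SNF 1^4
degree 0: 5−4−0 = 1 → Ȟ^0 ≅ Z
degree 1: 6−0−4 = 2 → Ȟ^1 ≅ Z^2
degree 2: 0−0−0 = 0 → Ȟ^2 ≅ 0

Ȟ^0(U;F) ≅ Z,  Ȟ^1(U;F) ≅ Z^2,  Ȟ^2(U;F) ≅ 0


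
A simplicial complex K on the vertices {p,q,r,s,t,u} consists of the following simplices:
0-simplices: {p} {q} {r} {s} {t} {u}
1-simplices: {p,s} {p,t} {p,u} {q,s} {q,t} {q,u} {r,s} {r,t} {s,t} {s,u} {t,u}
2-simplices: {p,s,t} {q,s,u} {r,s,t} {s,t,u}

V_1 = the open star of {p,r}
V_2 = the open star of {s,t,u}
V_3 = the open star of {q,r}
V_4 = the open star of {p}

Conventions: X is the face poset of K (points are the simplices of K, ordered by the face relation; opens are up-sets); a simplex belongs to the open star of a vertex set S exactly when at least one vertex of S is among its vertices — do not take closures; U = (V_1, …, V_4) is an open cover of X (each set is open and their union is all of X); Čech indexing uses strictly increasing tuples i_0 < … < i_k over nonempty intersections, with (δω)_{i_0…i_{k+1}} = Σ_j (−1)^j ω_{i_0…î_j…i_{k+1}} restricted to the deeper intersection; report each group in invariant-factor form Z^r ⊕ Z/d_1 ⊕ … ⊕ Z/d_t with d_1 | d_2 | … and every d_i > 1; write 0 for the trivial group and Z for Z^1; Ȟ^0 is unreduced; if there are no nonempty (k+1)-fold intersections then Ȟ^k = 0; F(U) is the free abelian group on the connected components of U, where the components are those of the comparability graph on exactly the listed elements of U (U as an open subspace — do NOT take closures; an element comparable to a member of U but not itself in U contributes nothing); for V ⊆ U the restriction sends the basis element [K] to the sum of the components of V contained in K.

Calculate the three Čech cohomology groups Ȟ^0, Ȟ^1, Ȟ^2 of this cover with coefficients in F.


Ȟ^0 = Z, Ȟ^1 = Z^2, Ȟ^2 = 0

nonempty overlaps:
  V1={{p},{r},{p,s},{p,t},{p,u},{r,s},{r,t},{p,s,t},{r,s,t}} V2={{s},{t},{u},{p,s},{p,t},{p,u},{q,s},{q,t},{q,u},{r,s},{r,t},{s,t},{s,u},{t,u},{p,s,t},{q,s,u},{r,s,t},{s,t,u}} V3={{q},{r},{q,s},{q,t},{q,u},{r,s},{r,t},{q,s,u},{r,s,t}} V4={{p},{p,s},{p,t},{p,u},{p,s,t}}
  V12={{p,s},{p,t},{p,u},{r,s},{r,t},{p,s,t},{r,s,t}} V13={{r},{r,s},{r,t},{r,s,t}} V14={{p},{p,s},{p,t},{p,u},{p,s,t}} V23={{q,s},{q,t},{q,u},{r,s},{r,t},{q,s,u},{r,s,t}} V24={{p,s},{p,t},{p,u},{p,s,t}}
  V123={{r,s},{r,t},{r,s,t}} V124={{p,s},{p,t},{p,u},{p,s,t}}
components per intersection:
  V1: {{p},{p,s},{p,t},{p,u},{p,s,t}} {{r},{r,s},{r,t},{r,s,t}}
  V2: {{s},{t},{u},{p,s},{p,t},{p,u},{q,s},{q,t},{q,u},{r,s},{r,t},{s,t},{s,u},{t,u},{p,s,t},{q,s,u},{r,s,t},{s,t,u}}
  V3: {{q},{q,s},{q,t},{q,u},{q,s,u}} {{r},{r,s},{r,t},{r,s,t}}
  V4: {{p},{p,s},{p,t},{p,u},{p,s,t}}
  V12: {{p,s},{p,t},{p,s,t}} {{p,u}} {{r,s},{r,t},{r,s,t}}
  V13: {{r},{r,s},{r,t},{r,s,t}}
  V14: {{p},{p,s},{p,t},{p,u},{p,s,t}}
  V23: {{q,s},{q,u},{q,s,u}} {{q,t}} {{r,s},{r,t},{r,s,t}}
  V24: {{p,s},{p,t},{p,s,t}} {{p,u}}
  V123: {{r,s},{r,t},{r,s,t}}
  V124: {{p,s},{p,t},{p,s,t}} {{p,u}}
C dims 6,10,3; δ0: rk 5, SNF 1^5; δ1: rk 3, SNF 1^3
degree 0: 6−5−0 = 1 → Ȟ^0 ≅ Z
degree 1: 10−3−5 = 2 → Ȟ^1 ≅ Z^2
degree 2: 3−0−3 = 0 → Ȟ^2 ≅ 0


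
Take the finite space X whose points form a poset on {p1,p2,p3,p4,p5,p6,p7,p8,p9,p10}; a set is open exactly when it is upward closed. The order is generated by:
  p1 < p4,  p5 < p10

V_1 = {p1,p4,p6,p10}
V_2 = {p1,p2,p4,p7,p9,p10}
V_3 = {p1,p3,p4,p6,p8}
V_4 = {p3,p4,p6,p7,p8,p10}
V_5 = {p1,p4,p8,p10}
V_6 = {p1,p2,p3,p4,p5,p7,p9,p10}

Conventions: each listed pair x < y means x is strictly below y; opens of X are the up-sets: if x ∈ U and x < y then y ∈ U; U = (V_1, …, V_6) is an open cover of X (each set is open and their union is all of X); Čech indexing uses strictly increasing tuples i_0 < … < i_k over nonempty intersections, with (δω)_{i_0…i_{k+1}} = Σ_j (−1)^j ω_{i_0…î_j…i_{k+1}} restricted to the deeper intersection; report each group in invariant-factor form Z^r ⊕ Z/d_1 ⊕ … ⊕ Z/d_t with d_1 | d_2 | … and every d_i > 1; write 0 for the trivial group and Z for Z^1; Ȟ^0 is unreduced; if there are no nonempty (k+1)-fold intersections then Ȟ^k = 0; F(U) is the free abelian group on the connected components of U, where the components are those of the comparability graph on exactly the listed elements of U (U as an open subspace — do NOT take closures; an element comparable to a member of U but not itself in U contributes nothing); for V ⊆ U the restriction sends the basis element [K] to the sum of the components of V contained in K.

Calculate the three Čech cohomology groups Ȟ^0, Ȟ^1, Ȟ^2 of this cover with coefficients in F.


intersection data:
  V12={p1,p4,p10} V13={p1,p4,p6} V14={p4,p6,p10} V15={p1,p4,p10} V16={p1,p4,p10} V23={p1,p4} V24={p4,p7,p10} V25={p1,p4,p10} V26={p1,p2,p4,p7,p9,p10} V34={p3,p4,p6,p8} V35={p1,p4,p8} V36={p1,p3,p4} V45={p4,p8,p10} V46={p3,p4,p7,p10} V56={p1,p4,p10}
  V123={p1,p4} V124={p4,p10} V125={p1,p4,p10} V126={p1,p4,p10} V134={p4,p6} V135={p1,p4} V136={p1,p4} V145={p4,p10} V146={p4,p10} V156={p1,p4,p10} V234={p4} V235={p1,p4} V236={p1,p4} V245={p4,p10} V246={p4,p7,p10} V256={p1,p4,p10} V345={p4,p8} V346={p3,p4} V356={p1,p4} V456={p4,p10}
  V1234={p4} V1235={p1,p4} V1236={p1,p4} V1245={p4,p10} V1246={p4,p10} V1256={p1,p4,p10} V1345={p4} V1346={p4} V1356={p1,p4} V1456={p4,p10} V2345={p4} V2346={p4} V2356={p1,p4} V2456={p4,p10} V3456={p4}
  V12345={p4} V12346={p4} V12356={p1,p4} V12456={p4,p10} V13456={p4} V23456={p4}
  V123456={p4}
components per intersection:
  V1: {p1,p4} {p6} {p10}
  V2: {p1,p4} {p2} {p7} {p9} {p10}
  V3: {p1,p4} {p3} {p6} {p8}
  V4: {p3} {p4} {p6} {p7} {p8} {p10}
  V5: {p1,p4} {p8} {p10}
  V6: {p1,p4} {p2} {p3} {p5,p10} {p7} {p9}
  V12: {p1,p4} {p10}
  V13: {p1,p4} {p6}
  V14: {p4} {p6} {p10}
  V15: {p1,p4} {p10}
  V16: {p1,p4} {p10}
  V23: {p1,p4}
  V24: {p4} {p7} {p10}
  V25: {p1,p4} {p10}
  V26: {p1,p4} {p2} {p7} {p9} {p10}
  V34: {p3} {p4} {p6} {p8}
  V35: {p1,p4} {p8}
  V36: {p1,p4} {p3}
  V45: {p4} {p8} {p10}
  V46: {p3} {p4} {p7} {p10}
  V56: {p1,p4} {p10}
  V123: {p1,p4}
  V124: {p4} {p10}
  V125: {p1,p4} {p10}
  V126: {p1,p4} {p10}
  V134: {p4} {p6}
  V135: {p1,p4}
  V136: {p1,p4}
  V145: {p4} {p10}
  V146: {p4} {p10}
  V156: {p1,p4} {p10}
  V234: {p4}
  V235: {p1,p4}
  V236: {p1,p4}
  V245: {p4} {p10}
  V246: {p4} {p7} {p10}
  V256: {p1,p4} {p10}
  V345: {p4} {p8}
  V346: {p3} {p4}
  V356: {p1,p4}
  V456: {p4} {p10}
  V1234: {p4}
  V1235: {p1,p4}
  V1236: {p1,p4}
  V1245: {p4} {p10}
  V1246: {p4} {p10}
  V1256: {p1,p4} {p10}
  V1345: {p4}
  V1346: {p4}
  V1356: {p1,p4}
  V1456: {p4} {p10}
  V2345: {p4}
  V2346: {p4}
  V2356: {p1,p4}
  V2456: {p4} {p10}
  V3456: {p4}
  V12345: {p4}
  V12346: {p4}
  V12356: {p1,p4}
  V12456: {p4} {p10}
  V13456: {p4}
  V23456: {p4}
  V123456: {p4}
C dims 27,39,34,20; δ0: rk 19, SNF 1^19; δ1: rk 20, SNF 1^20; δ2: rk 14, SNF 1^14
Ȟ^0 = (27 − 19) − 0 = 8, so Ȟ^0 ≅ Z^8
Ȟ^1 = (39 − 20) − 19 = 0, so Ȟ^1 ≅ 0
Ȟ^2 = (34 − 14) − 20 = 0, so Ȟ^2 ≅ 0

Ȟ^0(U;F) ≅ Z^8; Ȟ^1(U;F) ≅ 0; Ȟ^2(U;F) ≅ 0


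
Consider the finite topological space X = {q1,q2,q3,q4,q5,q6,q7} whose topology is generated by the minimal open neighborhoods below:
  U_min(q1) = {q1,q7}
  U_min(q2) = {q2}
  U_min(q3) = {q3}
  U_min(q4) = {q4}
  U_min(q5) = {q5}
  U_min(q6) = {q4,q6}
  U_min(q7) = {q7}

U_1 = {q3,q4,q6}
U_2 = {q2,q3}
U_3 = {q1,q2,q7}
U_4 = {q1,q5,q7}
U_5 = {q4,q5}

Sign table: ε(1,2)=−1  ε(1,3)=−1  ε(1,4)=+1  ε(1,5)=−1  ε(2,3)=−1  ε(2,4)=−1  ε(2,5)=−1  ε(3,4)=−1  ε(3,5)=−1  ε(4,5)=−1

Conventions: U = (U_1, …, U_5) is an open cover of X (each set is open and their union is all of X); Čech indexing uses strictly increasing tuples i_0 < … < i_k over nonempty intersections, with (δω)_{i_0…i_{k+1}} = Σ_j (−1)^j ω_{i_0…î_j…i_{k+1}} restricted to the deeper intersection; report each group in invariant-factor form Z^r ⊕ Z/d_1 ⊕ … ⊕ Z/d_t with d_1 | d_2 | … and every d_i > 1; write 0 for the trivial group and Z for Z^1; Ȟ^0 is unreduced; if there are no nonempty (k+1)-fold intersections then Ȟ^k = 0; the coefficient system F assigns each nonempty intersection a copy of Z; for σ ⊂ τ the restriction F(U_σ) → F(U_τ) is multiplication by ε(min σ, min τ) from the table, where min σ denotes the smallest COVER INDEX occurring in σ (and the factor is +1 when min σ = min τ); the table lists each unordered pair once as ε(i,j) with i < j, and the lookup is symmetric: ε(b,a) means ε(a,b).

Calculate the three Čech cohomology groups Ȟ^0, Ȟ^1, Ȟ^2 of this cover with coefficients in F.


nonempty intersections:
  U12={q3} U15={q4} U23={q2} U34={q1,q7} U45={q5}
C dims 5,5; δ0: rk 5, SNF 1^4·2
Ȟ^0: (5−5)−0=0 ⇒ 0
Ȟ^1: (5−0)−5=0 plus torsion [2] ⇒ Z/2
Ȟ^2: (0−0)−0=0 ⇒ 0

Ȟ^0 = 0, Ȟ^1 = Z/2, Ȟ^2 = 0


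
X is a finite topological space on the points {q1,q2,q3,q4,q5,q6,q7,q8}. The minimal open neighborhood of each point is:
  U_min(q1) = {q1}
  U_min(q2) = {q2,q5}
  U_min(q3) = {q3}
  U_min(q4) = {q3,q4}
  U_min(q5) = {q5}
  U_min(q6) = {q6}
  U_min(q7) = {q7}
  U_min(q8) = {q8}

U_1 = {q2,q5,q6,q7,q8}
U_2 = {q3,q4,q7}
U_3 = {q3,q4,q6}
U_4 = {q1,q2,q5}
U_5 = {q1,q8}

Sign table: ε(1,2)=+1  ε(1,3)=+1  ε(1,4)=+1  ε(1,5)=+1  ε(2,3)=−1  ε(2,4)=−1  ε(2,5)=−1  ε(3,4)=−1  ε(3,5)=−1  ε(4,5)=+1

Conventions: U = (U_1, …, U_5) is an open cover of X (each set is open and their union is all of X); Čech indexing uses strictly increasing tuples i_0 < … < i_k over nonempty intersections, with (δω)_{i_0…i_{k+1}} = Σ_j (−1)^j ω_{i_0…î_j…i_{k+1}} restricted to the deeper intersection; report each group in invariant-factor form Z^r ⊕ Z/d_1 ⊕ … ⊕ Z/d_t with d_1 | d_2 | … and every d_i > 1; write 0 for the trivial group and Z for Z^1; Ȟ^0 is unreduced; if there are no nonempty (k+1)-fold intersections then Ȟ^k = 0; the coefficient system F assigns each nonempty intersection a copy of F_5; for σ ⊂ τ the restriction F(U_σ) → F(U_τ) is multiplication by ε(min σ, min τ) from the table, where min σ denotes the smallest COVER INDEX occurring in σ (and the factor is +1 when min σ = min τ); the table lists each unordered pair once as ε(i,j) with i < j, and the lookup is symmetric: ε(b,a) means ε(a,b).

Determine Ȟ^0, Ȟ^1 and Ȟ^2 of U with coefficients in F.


intersection data:
  U12={q7} U13={q6} U14={q2,q5} U15={q8} U23={q3,q4} U45={q1}
C dims 5,6; δ0: rk_F5 5
Ȟ^0 = (5 − 5) − 0 = 0, so Ȟ^0 ≅ 0
Ȟ^1 = (6 − 0) − 5 = 1, so Ȟ^1 ≅ Z/5
Ȟ^2 = (0 − 0) − 0 = 0, so Ȟ^2 ≅ 0

Ȟ^0 = 0, Ȟ^1 = Z/5, Ȟ^2 = 0


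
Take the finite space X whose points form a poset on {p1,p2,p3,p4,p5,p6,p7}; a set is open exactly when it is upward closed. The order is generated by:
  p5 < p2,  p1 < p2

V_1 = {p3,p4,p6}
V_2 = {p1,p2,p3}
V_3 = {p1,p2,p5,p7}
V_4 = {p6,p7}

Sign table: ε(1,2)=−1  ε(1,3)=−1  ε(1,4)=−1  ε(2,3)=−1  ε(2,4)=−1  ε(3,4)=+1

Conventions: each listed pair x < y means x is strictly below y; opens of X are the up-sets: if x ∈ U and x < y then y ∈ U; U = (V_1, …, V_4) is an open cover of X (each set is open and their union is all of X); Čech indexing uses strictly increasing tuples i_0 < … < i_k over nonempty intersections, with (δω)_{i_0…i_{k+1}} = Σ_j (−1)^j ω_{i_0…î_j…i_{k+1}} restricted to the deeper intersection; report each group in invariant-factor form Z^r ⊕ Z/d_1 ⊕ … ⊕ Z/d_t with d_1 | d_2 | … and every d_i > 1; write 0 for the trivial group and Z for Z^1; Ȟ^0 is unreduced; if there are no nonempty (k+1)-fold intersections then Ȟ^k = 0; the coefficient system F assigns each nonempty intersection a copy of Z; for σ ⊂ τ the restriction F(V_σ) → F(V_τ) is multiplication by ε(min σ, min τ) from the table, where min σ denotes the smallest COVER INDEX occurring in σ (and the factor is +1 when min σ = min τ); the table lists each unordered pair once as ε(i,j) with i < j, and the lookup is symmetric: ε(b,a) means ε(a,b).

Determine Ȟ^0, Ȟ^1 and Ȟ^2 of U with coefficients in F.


Ȟ^0(U;F) ≅ 0, Ȟ^1(U;F) ≅ Z/2 and Ȟ^2(U;F) ≅ 0

intersection data:
  V12={p3} V14={p6} V23={p1,p2} V34={p7}
C dims 4,4; δ0: rk 4, SNF 1^3·2
Ȟ^0 = (4 − 4) − 0 = 0, so Ȟ^0 ≅ 0
Ȟ^1 = (4 − 0) − 4 = 0 plus torsion [2], so Ȟ^1 ≅ Z/2
Ȟ^2 = (0 − 0) − 0 = 0, so Ȟ^2 ≅ 0


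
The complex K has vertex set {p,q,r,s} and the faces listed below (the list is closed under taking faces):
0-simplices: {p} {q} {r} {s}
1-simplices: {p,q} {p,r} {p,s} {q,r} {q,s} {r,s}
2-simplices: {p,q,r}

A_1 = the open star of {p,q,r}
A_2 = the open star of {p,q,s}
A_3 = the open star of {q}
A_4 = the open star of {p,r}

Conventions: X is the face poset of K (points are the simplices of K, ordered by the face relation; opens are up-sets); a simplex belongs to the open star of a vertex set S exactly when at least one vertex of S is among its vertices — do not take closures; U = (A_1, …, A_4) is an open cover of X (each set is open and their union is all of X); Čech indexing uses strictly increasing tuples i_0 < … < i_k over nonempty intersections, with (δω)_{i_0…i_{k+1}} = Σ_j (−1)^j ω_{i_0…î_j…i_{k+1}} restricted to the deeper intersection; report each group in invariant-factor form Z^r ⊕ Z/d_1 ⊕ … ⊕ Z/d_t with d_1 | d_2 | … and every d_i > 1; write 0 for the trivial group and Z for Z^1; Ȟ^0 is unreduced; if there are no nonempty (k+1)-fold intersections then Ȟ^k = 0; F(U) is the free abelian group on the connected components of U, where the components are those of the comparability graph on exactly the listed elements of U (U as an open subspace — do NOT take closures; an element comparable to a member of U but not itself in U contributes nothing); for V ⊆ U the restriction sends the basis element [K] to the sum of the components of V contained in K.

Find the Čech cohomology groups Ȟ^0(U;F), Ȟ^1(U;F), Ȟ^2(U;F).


Ȟ^0 = Z, Ȟ^1 = Z and Ȟ^2 = 0

nerve simplices:
  A1={{p},{q},{r},{p,q},{p,r},{p,s},{q,r},{q,s},{r,s},{p,q,r}} A2={{p},{q},{s},{p,q},{p,r},{p,s},{q,r},{q,s},{r,s},{p,q,r}} A3={{q},{p,q},{q,r},{q,s},{p,q,r}} A4={{p},{r},{p,q},{p,r},{p,s},{q,r},{r,s},{p,q,r}}
  A12={{p},{q},{p,q},{p,r},{p,s},{q,r},{q,s},{r,s},{p,q,r}} A13={{q},{p,q},{q,r},{q,s},{p,q,r}} A14={{p},{r},{p,q},{p,r},{p,s},{q,r},{r,s},{p,q,r}} A23={{q},{p,q},{q,r},{q,s},{p,q,r}} A24={{p},{p,q},{p,r},{p,s},{q,r},{r,s},{p,q,r}} A34={{p,q},{q,r},{p,q,r}}
  A123={{q},{p,q},{q,r},{q,s},{p,q,r}} A124={{p},{p,q},{p,r},{p,s},{q,r},{r,s},{p,q,r}} A134={{p,q},{q,r},{p,q,r}} A234={{p,q},{q,r},{p,q,r}}
  A1234={{p,q},{q,r},{p,q,r}}
components per intersection:
  A1: {{p},{q},{r},{p,q},{p,r},{p,s},{q,r},{q,s},{r,s},{p,q,r}}
  A2: {{p},{q},{s},{p,q},{p,r},{p,s},{q,r},{q,s},{r,s},{p,q,r}}
  A3: {{q},{p,q},{q,r},{q,s},{p,q,r}}
  A4: {{p},{r},{p,q},{p,r},{p,s},{q,r},{r,s},{p,q,r}}
  A12: {{p},{q},{p,q},{p,r},{p,s},{q,r},{q,s},{p,q,r}} {{r,s}}
  A13: {{q},{p,q},{q,r},{q,s},{p,q,r}}
  A14: {{p},{r},{p,q},{p,r},{p,s},{q,r},{r,s},{p,q,r}}
  A23: {{q},{p,q},{q,r},{q,s},{p,q,r}}
  A24: {{p},{p,q},{p,r},{p,s},{q,r},{p,q,r}} {{r,s}}
  A34: {{p,q},{q,r},{p,q,r}}
  A123: {{q},{p,q},{q,r},{q,s},{p,q,r}}
  A124: {{p},{p,q},{p,r},{p,s},{q,r},{p,q,r}} {{r,s}}
  A134: {{p,q},{q,r},{p,q,r}}
  A234: {{p,q},{q,r},{p,q,r}}
  A1234: {{p,q},{q,r},{p,q,r}}
C dims 4,8,5,1; δ0: rk 3, SNF 1^3; δ1: rk 4, SNF 1^4; δ2: rk 1, SNF 1^1
degree 0: 4−3−0 = 1 → Ȟ^0 ≅ Z
degree 1: 8−4−3 = 1 → Ȟ^1 ≅ Z
degree 2: 5−1−4 = 0 → Ȟ^2 ≅ 0


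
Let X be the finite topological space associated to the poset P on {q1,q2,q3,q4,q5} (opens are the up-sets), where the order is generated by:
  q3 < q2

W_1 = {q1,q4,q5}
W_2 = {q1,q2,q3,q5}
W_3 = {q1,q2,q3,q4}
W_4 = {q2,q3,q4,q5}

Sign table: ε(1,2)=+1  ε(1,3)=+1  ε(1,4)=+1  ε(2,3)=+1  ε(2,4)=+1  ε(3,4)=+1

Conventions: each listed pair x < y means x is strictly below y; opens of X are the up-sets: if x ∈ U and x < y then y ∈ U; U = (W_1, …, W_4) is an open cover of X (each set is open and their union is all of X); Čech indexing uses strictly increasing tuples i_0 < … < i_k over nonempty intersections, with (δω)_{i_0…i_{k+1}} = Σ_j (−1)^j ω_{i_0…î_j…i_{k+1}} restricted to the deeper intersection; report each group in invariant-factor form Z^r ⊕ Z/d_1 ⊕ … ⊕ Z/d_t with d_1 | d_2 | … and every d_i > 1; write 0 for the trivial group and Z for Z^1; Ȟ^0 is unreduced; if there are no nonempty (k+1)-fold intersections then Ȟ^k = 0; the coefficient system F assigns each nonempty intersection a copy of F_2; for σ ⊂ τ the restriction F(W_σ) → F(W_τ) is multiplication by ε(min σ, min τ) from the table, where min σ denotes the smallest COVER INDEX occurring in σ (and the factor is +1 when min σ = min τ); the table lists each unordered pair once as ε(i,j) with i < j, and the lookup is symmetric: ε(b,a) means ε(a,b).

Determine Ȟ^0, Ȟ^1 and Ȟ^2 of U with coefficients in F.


Ȟ^0 = Z/2; Ȟ^1 = 0; Ȟ^2 = Z/2

nerve of the cover:
  W12={q1,q5} W13={q1,q4} W14={q4,q5} W23={q1,q2,q3} W24={q2,q3,q5} W34={q2,q3,q4}
  W123={q1} W124={q5} W134={q4} W234={q2,q3}
C dims 4,6,4; δ0: rk_F2 3; δ1: rk_F2 3
Ȟ^0 = (4 − 3) − 0 = 1, so Ȟ^0 ≅ Z/2
Ȟ^1 = (6 − 3) − 3 = 0, so Ȟ^1 ≅ 0
Ȟ^2 = (4 − 0) − 3 = 1, so Ȟ^2 ≅ Z/2


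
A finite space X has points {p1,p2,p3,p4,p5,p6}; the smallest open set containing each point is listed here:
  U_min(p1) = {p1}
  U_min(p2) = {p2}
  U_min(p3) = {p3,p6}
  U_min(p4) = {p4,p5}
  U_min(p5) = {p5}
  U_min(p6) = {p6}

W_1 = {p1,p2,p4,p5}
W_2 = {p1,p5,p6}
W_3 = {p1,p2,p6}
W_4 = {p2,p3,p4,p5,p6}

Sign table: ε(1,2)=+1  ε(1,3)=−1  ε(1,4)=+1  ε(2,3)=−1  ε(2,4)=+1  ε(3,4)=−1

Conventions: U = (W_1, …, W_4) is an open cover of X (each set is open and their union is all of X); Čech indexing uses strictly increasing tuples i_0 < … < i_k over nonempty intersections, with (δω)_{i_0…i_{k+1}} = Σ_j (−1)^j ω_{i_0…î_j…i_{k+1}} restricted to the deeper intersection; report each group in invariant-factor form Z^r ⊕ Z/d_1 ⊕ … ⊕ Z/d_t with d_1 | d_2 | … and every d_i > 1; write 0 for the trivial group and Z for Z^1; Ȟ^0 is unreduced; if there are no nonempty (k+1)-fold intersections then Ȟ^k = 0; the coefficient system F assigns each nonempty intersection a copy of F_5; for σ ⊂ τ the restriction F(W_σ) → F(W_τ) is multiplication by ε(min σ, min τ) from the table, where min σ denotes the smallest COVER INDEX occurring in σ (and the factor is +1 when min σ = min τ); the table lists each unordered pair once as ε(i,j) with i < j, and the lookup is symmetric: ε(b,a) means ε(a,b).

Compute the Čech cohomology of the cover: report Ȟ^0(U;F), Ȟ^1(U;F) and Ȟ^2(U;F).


Ȟ^0 ≅ Z/5, Ȟ^1 ≅ 0 and Ȟ^2 ≅ Z/5

nonempty overlaps:
  W12={p1,p5} W13={p1,p2} W14={p2,p4,p5} W23={p1,p6} W24={p5,p6} W34={p2,p6}
  W123={p1} W124={p5} W134={p2} W234={p6}
C dims 4,6,4; δ0: rk_F5 3; δ1: rk_F5 3
degree 0: 4−3−0 = 1 → Ȟ^0 ≅ Z/5
degree 1: 6−3−3 = 0 → Ȟ^1 ≅ 0
degree 2: 4−0−3 = 1 → Ȟ^2 ≅ Z/5


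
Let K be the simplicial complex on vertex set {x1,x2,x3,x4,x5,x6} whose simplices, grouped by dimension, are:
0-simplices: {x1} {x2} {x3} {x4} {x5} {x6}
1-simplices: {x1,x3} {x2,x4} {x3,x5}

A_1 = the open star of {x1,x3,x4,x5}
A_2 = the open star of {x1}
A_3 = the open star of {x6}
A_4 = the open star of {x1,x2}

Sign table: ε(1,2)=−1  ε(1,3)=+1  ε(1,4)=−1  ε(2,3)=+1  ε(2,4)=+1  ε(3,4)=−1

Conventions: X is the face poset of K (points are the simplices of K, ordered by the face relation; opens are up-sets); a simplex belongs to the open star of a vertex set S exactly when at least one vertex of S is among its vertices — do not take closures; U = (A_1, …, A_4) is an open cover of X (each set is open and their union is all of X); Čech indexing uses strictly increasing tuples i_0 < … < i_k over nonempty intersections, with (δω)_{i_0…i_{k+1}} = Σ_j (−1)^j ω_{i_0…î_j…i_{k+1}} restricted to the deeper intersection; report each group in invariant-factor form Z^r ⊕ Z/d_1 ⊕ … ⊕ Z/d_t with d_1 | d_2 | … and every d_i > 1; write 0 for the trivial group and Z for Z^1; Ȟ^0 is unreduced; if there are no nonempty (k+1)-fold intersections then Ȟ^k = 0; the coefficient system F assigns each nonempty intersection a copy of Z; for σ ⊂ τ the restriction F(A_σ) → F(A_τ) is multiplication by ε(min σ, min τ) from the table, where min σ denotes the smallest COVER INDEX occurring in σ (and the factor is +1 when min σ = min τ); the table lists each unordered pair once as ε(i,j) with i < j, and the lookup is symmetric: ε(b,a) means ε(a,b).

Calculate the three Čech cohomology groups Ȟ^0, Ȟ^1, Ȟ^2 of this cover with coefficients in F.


nonempty intersections:
  A1={{x1},{x3},{x4},{x5},{x1,x3},{x2,x4},{x3,x5}} A2={{x1},{x1,x3}} A3={{x6}} A4={{x1},{x2},{x1,x3},{x2,x4}}
  A12={{x1},{x1,x3}} A14={{x1},{x1,x3},{x2,x4}} A24={{x1},{x1,x3}}
  A124={{x1},{x1,x3}}
C dims 4,3,1; δ0: rk 2, SNF 1^2; δ1: rk 1, SNF 1^1
Ȟ^0: (4−2)−0=2 ⇒ Z^2
Ȟ^1: (3−1)−2=0 ⇒ 0
Ȟ^2: (1−0)−1=0 ⇒ 0

Ȟ^0 = Z^2, Ȟ^1 = 0 and Ȟ^2 = 0


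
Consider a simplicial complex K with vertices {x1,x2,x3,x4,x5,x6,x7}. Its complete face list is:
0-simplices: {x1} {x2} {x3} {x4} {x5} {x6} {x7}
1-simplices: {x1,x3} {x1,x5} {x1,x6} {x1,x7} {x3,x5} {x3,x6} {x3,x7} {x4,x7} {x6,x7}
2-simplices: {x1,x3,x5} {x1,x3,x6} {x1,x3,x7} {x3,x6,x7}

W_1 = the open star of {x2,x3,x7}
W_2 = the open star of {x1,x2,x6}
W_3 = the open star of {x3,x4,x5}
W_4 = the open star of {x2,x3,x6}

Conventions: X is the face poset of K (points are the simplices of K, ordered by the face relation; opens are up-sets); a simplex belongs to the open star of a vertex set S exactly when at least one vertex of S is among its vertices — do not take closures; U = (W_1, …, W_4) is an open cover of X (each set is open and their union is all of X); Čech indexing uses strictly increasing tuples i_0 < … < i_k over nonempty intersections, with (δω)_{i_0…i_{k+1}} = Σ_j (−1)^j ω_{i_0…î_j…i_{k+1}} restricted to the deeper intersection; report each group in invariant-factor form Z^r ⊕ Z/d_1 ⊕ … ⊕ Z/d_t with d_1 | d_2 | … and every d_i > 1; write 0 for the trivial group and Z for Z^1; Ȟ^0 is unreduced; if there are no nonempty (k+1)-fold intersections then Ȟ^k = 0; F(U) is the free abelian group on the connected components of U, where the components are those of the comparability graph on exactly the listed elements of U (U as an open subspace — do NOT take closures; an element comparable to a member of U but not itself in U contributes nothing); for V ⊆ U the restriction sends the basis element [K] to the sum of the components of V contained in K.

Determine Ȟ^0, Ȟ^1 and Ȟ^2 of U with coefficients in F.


Ȟ^0 = Z^2, Ȟ^1 = 0, Ȟ^2 = 0

nerve simplices:
  W1={{x2},{x3},{x7},{x1,x3},{x1,x7},{x3,x5},{x3,x6},{x3,x7},{x4,x7},{x6,x7},{x1,x3,x5},{x1,x3,x6},{x1,x3,x7},{x3,x6,x7}} W2={{x1},{x2},{x6},{x1,x3},{x1,x5},{x1,x6},{x1,x7},{x3,x6},{x6,x7},{x1,x3,x5},{x1,x3,x6},{x1,x3,x7},{x3,x6,x7}} W3={{x3},{x4},{x5},{x1,x3},{x1,x5},{x3,x5},{x3,x6},{x3,x7},{x4,x7},{x1,x3,x5},{x1,x3,x6},{x1,x3,x7},{x3,x6,x7}} W4={{x2},{x3},{x6},{x1,x3},{x1,x6},{x3,x5},{x3,x6},{x3,x7},{x6,x7},{x1,x3,x5},{x1,x3,x6},{x1,x3,x7},{x3,x6,x7}}
  W12={{x2},{x1,x3},{x1,x7},{x3,x6},{x6,x7},{x1,x3,x5},{x1,x3,x6},{x1,x3,x7},{x3,x6,x7}} W13={{x3},{x1,x3},{x3,x5},{x3,x6},{x3,x7},{x4,x7},{x1,x3,x5},{x1,x3,x6},{x1,x3,x7},{x3,x6,x7}} W14={{x2},{x3},{x1,x3},{x3,x5},{x3,x6},{x3,x7},{x6,x7},{x1,x3,x5},{x1,x3,x6},{x1,x3,x7},{x3,x6,x7}} W23={{x1,x3},{x1,x5},{x3,x6},{x1,x3,x5},{x1,x3,x6},{x1,x3,x7},{x3,x6,x7}} W24={{x2},{x6},{x1,x3},{x1,x6},{x3,x6},{x6,x7},{x1,x3,x5},{x1,x3,x6},{x1,x3,x7},{x3,x6,x7}} W34={{x3},{x1,x3},{x3,x5},{x3,x6},{x3,x7},{x1,x3,x5},{x1,x3,x6},{x1,x3,x7},{x3,x6,x7}}
  W123={{x1,x3},{x3,x6},{x1,x3,x5},{x1,x3,x6},{x1,x3,x7},{x3,x6,x7}} W124={{x2},{x1,x3},{x3,x6},{x6,x7},{x1,x3,x5},{x1,x3,x6},{x1,x3,x7},{x3,x6,x7}} W134={{x3},{x1,x3},{x3,x5},{x3,x6},{x3,x7},{x1,x3,x5},{x1,x3,x6},{x1,x3,x7},{x3,x6,x7}} W234={{x1,x3},{x3,x6},{x1,x3,x5},{x1,x3,x6},{x1,x3,x7},{x3,x6,x7}}
  W1234={{x1,x3},{x3,x6},{x1,x3,x5},{x1,x3,x6},{x1,x3,x7},{x3,x6,x7}}
components per intersection:
  W1: {{x2}} {{x3},{x7},{x1,x3},{x1,x7},{x3,x5},{x3,x6},{x3,x7},{x4,x7},{x6,x7},{x1,x3,x5},{x1,x3,x6},{x1,x3,x7},{x3,x6,x7}}
  W2: {{x1},{x6},{x1,x3},{x1,x5},{x1,x6},{x1,x7},{x3,x6},{x6,x7},{x1,x3,x5},{x1,x3,x6},{x1,x3,x7},{x3,x6,x7}} {{x2}}
  W3: {{x3},{x5},{x1,x3},{x1,x5},{x3,x5},{x3,x6},{x3,x7},{x1,x3,x5},{x1,x3,x6},{x1,x3,x7},{x3,x6,x7}} {{x4},{x4,x7}}
  W4: {{x2}} {{x3},{x6},{x1,x3},{x1,x6},{x3,x5},{x3,x6},{x3,x7},{x6,x7},{x1,x3,x5},{x1,x3,x6},{x1,x3,x7},{x3,x6,x7}}
  W12: {{x2}} {{x1,x3},{x1,x7},{x3,x6},{x6,x7},{x1,x3,x5},{x1,x3,x6},{x1,x3,x7},{x3,x6,x7}}
  W13: {{x3},{x1,x3},{x3,x5},{x3,x6},{x3,x7},{x1,x3,x5},{x1,x3,x6},{x1,x3,x7},{x3,x6,x7}} {{x4,x7}}
  W14: {{x2}} {{x3},{x1,x3},{x3,x5},{x3,x6},{x3,x7},{x6,x7},{x1,x3,x5},{x1,x3,x6},{x1,x3,x7},{x3,x6,x7}}
  W23: {{x1,x3},{x1,x5},{x3,x6},{x1,x3,x5},{x1,x3,x6},{x1,x3,x7},{x3,x6,x7}}
  W24: {{x2}} {{x6},{x1,x3},{x1,x6},{x3,x6},{x6,x7},{x1,x3,x5},{x1,x3,x6},{x1,x3,x7},{x3,x6,x7}}
  W34: {{x3},{x1,x3},{x3,x5},{x3,x6},{x3,x7},{x1,x3,x5},{x1,x3,x6},{x1,x3,x7},{x3,x6,x7}}
  W123: {{x1,x3},{x3,x6},{x1,x3,x5},{x1,x3,x6},{x1,x3,x7},{x3,x6,x7}}
  W124: {{x2}} {{x1,x3},{x3,x6},{x6,x7},{x1,x3,x5},{x1,x3,x6},{x1,x3,x7},{x3,x6,x7}}
  W134: {{x3},{x1,x3},{x3,x5},{x3,x6},{x3,x7},{x1,x3,x5},{x1,x3,x6},{x1,x3,x7},{x3,x6,x7}}
  W234: {{x1,x3},{x3,x6},{x1,x3,x5},{x1,x3,x6},{x1,x3,x7},{x3,x6,x7}}
  W1234: {{x1,x3},{x3,x6},{x1,x3,x5},{x1,x3,x6},{x1,x3,x7},{x3,x6,x7}}
C dims 8,10,5,1; δ0: rk 6, SNF 1^6; δ1: rk 4, SNF 1^4; δ2: rk 1, SNF 1^1
degree 0: 8−6−0 = 2 → Ȟ^0 ≅ Z^2
degree 1: 10−4−6 = 0 → Ȟ^1 ≅ 0
degree 2: 5−1−4 = 0 → Ȟ^2 ≅ 0
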